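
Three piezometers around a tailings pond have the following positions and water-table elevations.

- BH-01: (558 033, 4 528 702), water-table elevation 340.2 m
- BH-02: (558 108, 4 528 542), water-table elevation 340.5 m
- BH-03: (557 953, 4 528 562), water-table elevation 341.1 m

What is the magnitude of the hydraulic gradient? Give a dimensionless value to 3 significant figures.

0.00588

Differences from BH-01: to BH-02 (Δx, Δy, Δh) = (75, -160, +0.3); to BH-03 = (-80, -140, +0.9).
Determinant of the coordinate differences = 75·(-140) − (-80)·(-160) = -23300.
∂h/∂x = [(+0.3)·(-140) − (+0.9)·(-160)] / -23300 = -0.004378
∂h/∂y = [75·(+0.9) − (-80)·(+0.3)] / -23300 = -0.003927
|∇h| = √(-0.004378² + -0.003927²) = 0.005881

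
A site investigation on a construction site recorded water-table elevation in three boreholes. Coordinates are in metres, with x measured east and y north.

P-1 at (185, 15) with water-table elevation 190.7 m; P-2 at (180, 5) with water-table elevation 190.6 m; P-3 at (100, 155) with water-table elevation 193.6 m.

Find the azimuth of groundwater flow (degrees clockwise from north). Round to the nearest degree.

With h = a·x + b·y + c and P-1 as origin, the differences give:
  (-5)·a + (-10)·b = -0.1
  (-85)·a + 140·b = +2.9
Eliminate b (×140 and ×(-10), subtract): -1550·a = 15.00 → a = ∂h/∂x = -0.009677
Back-substitute: b = ∂h/∂y = +0.01484.
Flow direction (−∇h) has components (+0.009677 E, -0.01484 N).
Azimuth = atan2(E, N) = atan2(+0.009677, -0.01484) = 146.9° ≈ 147°.

147°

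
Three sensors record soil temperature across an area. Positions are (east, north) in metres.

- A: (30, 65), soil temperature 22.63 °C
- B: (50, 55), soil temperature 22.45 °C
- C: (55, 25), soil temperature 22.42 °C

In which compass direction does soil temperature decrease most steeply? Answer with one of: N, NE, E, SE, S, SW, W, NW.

E

With T = a·x + b·y + c and A as origin, the differences give:
  20·a + (-10)·b = -0.18
  25·a + (-40)·b = -0.21
Eliminate b (×(-40) and ×(-10), subtract): -550·a = 5.100 → a = ∂T/∂x = -0.009273
Back-substitute: b = ∂T/∂y = -0.0005455.
Steepest decrease is along −∇f = (+0.009273 E, +0.0005455 N) → east.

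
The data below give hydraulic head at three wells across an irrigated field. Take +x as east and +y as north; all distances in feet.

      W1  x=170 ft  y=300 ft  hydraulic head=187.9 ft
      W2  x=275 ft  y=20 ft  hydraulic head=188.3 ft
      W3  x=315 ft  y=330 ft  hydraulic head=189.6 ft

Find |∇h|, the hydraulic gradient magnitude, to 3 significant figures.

0.0115

With h = a·x + b·y + c and W1 as origin, the differences give:
  105·a + (-280)·b = +0.4
  145·a + 30·b = +1.7
Eliminate b (×30 and ×(-280), subtract): 43750·a = 488.00 → a = ∂h/∂x = +0.01115
Back-substitute: b = ∂h/∂y = +0.002754.
|∇h| = √(0.01115² + 0.002754²) = 0.01149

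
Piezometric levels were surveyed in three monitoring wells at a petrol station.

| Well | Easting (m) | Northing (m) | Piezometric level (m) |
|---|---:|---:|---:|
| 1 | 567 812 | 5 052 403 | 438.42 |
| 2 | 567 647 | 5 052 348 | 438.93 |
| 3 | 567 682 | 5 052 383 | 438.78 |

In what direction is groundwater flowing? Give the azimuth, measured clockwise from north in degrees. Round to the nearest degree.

054°

Differences from 1: to 2 (Δx, Δy, Δh) = (-165, -55, +0.51); to 3 = (-130, -20, +0.36).
Solve a·Δx + b·Δy = Δh: det = (-165)·(-20) − (-130)·(-55) = -3850.
∂h/∂x = [(+0.51)·(-20) − (+0.36)·(-55)] / -3850 = -0.002494
∂h/∂y = [(-165)·(+0.36) − (-130)·(+0.51)] / -3850 = -0.001792
Flow direction (−∇h) has components (+0.002494 E, +0.001792 N).
Azimuth = atan2(E, N) = atan2(+0.002494, +0.001792) = 54.3° ≈ 054°.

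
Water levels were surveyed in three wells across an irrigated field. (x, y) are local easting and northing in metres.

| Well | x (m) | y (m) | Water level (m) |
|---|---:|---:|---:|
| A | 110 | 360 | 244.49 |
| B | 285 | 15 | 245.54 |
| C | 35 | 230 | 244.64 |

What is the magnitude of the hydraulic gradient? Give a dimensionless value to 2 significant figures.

Differences from A: to B (Δx, Δy, Δh) = (175, -345, +1.05); to C = (-75, -130, +0.15).
Solve a·Δx + b·Δy = Δh: det = 175·(-130) − (-75)·(-345) = -48625.
∂h/∂x = [(+1.05)·(-130) − (+0.15)·(-345)] / -48625 = +0.001743
∂h/∂y = [175·(+0.15) − (-75)·(+1.05)] / -48625 = -0.002159
|∇h| = √(0.001743² + -0.002159²) = 0.002775

0.0028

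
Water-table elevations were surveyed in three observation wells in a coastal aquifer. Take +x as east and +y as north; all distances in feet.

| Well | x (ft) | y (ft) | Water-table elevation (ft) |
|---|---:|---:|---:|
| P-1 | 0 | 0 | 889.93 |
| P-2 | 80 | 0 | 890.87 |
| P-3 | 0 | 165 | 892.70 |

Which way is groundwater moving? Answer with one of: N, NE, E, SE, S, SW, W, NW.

SW

∂h/∂x = (890.87 − 889.93) / (80 − 0) = +0.01175
∂h/∂y = (892.70 − 889.93) / (165 − 0) = +0.01679
Flow = −∇h = (-0.01175 east, -0.01679 north), which points southwest.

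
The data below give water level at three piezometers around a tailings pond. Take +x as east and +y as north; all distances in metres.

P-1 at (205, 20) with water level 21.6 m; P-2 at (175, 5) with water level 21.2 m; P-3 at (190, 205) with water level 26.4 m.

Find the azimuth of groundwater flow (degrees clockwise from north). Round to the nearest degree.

Differences from P-1: to P-2 (Δx, Δy, Δh) = (-30, -15, -0.4); to P-3 = (-15, 185, +4.8).
Determinant of the coordinate differences = (-30)·185 − (-15)·(-15) = -5775.
∂h/∂x = [(-0.4)·185 − (+4.8)·(-15)] / -5775 = +0.0003463
∂h/∂y = [(-30)·(+4.8) − (-15)·(-0.4)] / -5775 = +0.02597
Flow direction (−∇h) has components (-0.0003463 E, -0.02597 N).
Azimuth = atan2(E, N) = atan2(-0.0003463, -0.02597) = 180.8° ≈ 181°.

181°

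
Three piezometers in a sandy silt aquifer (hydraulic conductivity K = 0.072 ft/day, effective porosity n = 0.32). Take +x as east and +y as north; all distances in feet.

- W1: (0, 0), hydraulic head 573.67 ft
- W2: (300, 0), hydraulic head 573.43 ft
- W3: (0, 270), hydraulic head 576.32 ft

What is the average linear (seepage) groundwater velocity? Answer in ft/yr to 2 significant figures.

∂h/∂x = (573.43 − 573.67) / (300 − 0) = -0.0008000
∂h/∂y = (576.32 − 573.67) / (270 − 0) = +0.009815
|∇h| = √(-0.0008000² + 0.009815²) = 0.009848
Seepage velocity v = K·i/n = 0.072 × 0.009848 / 0.32 = 0.002216 ft/day = 0.8094 ft/yr.

0.81 ft/yr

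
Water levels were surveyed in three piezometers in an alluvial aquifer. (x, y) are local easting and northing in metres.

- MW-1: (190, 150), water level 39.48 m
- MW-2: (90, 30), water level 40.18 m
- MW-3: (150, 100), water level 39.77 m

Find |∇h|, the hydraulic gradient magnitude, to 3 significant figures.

Taking MW-1 as reference: MW-2−MW-1 = (-100, -120, +0.70); MW-3−MW-1 = (-40, -50, +0.29).
Determinant of the coordinate differences = (-100)·(-50) − (-40)·(-120) = 200.
∂h/∂x = [(+0.70)·(-50) − (+0.29)·(-120)] / 200 = -0.0010000
∂h/∂y = [(-100)·(+0.29) − (-40)·(+0.70)] / 200 = -0.005000
|∇h| = √(-0.0010000² + -0.005000²) = 0.005099

0.00510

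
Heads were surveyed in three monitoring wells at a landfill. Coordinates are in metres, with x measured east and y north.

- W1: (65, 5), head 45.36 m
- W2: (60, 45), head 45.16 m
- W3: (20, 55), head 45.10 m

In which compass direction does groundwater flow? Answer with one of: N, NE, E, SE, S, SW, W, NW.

Differences from W1: to W2 (Δx, Δy, Δh) = (-5, 40, -0.20); to W3 = (-45, 50, -0.26).
Solve a·Δx + b·Δy = Δh: det = (-5)·50 − (-45)·40 = 1550.
∂h/∂x = [(-0.20)·50 − (-0.26)·40] / 1550 = +0.0002581
∂h/∂y = [(-5)·(-0.26) − (-45)·(-0.20)] / 1550 = -0.004968
Flow = −∇h = (-0.0002581 east, +0.004968 north), which points north.

N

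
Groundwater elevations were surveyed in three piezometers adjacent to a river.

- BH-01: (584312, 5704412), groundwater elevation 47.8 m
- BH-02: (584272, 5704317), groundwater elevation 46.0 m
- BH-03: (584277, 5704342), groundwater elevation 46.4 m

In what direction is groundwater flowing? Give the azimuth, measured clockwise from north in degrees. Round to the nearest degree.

With h = a·x + b·y + c and BH-01 as origin, the differences give:
  (-40)·a + (-95)·b = -1.8
  (-35)·a + (-70)·b = -1.4
Eliminate b (×(-70) and ×(-95), subtract): -525·a = -7.00 → a = ∂h/∂x = +0.01333
Back-substitute: b = ∂h/∂y = +0.01333.
Flow direction (−∇h) has components (-0.01333 E, -0.01333 N).
Azimuth = atan2(E, N) = atan2(-0.01333, -0.01333) = 225.0° ≈ 225°.

225°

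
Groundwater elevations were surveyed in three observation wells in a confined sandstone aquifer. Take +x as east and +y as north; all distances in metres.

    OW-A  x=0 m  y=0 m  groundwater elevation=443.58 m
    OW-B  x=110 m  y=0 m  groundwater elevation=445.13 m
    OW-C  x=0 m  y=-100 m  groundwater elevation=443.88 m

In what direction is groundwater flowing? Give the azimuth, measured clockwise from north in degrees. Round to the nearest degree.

282°

∂h/∂x = (445.13 − 443.58) / (110 − 0) = +0.01409
∂h/∂y = (443.88 − 443.58) / (-100 − 0) = -0.003000
Flow direction (−∇h) has components (-0.01409 E, +0.003000 N).
Azimuth = atan2(E, N) = atan2(-0.01409, +0.003000) = 282.0° ≈ 282°.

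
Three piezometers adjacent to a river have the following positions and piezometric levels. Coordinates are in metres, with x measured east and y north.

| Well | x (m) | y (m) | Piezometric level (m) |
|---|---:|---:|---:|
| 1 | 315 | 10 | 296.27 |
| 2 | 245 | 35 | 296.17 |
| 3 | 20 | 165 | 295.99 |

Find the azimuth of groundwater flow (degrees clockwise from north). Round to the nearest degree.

Taking 1 as reference: 2−1 = (-70, 25, -0.10); 3−1 = (-295, 155, -0.28).
Solve a·Δx + b·Δy = Δh: det = (-70)·155 − (-295)·25 = -3475.
∂h/∂x = [(-0.10)·155 − (-0.28)·25] / -3475 = +0.002446
∂h/∂y = [(-70)·(-0.28) − (-295)·(-0.10)] / -3475 = +0.002849
Flow direction (−∇h) has components (-0.002446 E, -0.002849 N).
Azimuth = atan2(E, N) = atan2(-0.002446, -0.002849) = 220.6° ≈ 221°.

221°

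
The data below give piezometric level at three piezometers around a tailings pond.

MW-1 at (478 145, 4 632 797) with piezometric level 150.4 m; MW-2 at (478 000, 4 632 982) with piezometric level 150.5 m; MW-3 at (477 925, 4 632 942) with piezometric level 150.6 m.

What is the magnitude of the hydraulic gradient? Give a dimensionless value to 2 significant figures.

0.0012

With h = a·x + b·y + c and MW-1 as origin, the differences give:
  (-145)·a + 185·b = +0.1
  (-220)·a + 145·b = +0.2
Eliminate b (×145 and ×185, subtract): 19675·a = -22.50 → a = ∂h/∂x = -0.001144
Back-substitute: b = ∂h/∂y = -0.0003558.
|∇h| = √(-0.001144² + -0.0003558²) = 0.001198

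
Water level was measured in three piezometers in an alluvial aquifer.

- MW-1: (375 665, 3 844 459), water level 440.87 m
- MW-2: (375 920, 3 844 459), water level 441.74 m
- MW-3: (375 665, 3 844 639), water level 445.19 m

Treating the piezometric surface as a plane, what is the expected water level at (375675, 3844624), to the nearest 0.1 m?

∂h/∂x = (441.74 − 440.87) / (375920 − 375665) = +0.003412
∂h/∂y = (445.19 − 440.87) / (3844639 − 3844459) = +0.02400
h(375675, 3844624) = 440.87 + (+0.003412)·(10) + (+0.02400)·(165) = 440.87 +0.034 +3.960 = 444.864 m.

444.9 m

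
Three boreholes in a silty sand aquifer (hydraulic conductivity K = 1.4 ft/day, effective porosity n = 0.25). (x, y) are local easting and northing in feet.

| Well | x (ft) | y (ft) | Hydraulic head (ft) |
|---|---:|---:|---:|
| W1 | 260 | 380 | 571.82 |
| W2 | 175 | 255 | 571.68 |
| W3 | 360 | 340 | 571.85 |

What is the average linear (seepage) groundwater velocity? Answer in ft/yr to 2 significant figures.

Taking W1 as reference: W2−W1 = (-85, -125, -0.14); W3−W1 = (100, -40, +0.03).
Solve a·Δx + b·Δy = Δh: det = (-85)·(-40) − 100·(-125) = 15900.
∂h/∂x = [(-0.14)·(-40) − (+0.03)·(-125)] / 15900 = +0.0005881
∂h/∂y = [(-85)·(+0.03) − 100·(-0.14)] / 15900 = +0.0007201
|∇h| = √(0.0005881² + 0.0007201²) = 0.0009297
Seepage velocity v = K·i/n = 1.4 × 0.0009297 / 0.25 = 0.005206 ft/day = 1.901 ft/yr.

1.9 ft/yr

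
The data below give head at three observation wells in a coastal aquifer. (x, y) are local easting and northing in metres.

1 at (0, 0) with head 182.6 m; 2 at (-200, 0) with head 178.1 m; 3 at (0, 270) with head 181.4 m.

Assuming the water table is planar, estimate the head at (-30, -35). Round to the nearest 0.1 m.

182.1 m

∂h/∂x = (178.1 − 182.6) / (-200 − 0) = +0.02250
∂h/∂y = (181.4 − 182.6) / (270 − 0) = -0.004444
h(-30, -35) = 182.6 + (+0.02250)·(-30) + (-0.004444)·(-35) = 182.6 -0.675 +0.156 = 182.081 m.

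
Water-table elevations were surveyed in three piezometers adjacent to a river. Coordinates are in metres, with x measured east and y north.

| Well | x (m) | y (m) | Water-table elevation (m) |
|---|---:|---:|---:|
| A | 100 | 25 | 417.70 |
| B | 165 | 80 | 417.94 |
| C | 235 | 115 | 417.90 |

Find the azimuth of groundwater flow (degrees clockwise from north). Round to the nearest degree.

With h = a·x + b·y + c and A as origin, the differences give:
  65·a + 55·b = +0.24
  135·a + 90·b = +0.20
Eliminate b (×90 and ×55, subtract): -1575·a = 10.600 → a = ∂h/∂x = -0.006730
Back-substitute: b = ∂h/∂y = +0.01232.
Flow direction (−∇h) has components (+0.006730 E, -0.01232 N).
Azimuth = atan2(E, N) = atan2(+0.006730, -0.01232) = 151.3° ≈ 151°.

151°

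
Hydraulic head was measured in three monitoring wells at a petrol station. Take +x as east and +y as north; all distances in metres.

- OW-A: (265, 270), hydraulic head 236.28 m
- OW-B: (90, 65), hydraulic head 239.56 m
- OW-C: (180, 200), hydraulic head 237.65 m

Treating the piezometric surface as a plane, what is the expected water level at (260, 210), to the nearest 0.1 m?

Taking OW-A as reference: OW-B−OW-A = (-175, -205, +3.28); OW-C−OW-A = (-85, -70, +1.37).
Determinant of the coordinate differences = (-175)·(-70) − (-85)·(-205) = -5175.
∂h/∂x = [(+3.28)·(-70) − (+1.37)·(-205)] / -5175 = -0.009903
∂h/∂y = [(-175)·(+1.37) − (-85)·(+3.28)] / -5175 = -0.007546
h(260, 210) = 236.28 + (-0.009903)·(-5) + (-0.007546)·(-60) = 236.28 +0.050 +0.453 = 236.782 m.

236.8 m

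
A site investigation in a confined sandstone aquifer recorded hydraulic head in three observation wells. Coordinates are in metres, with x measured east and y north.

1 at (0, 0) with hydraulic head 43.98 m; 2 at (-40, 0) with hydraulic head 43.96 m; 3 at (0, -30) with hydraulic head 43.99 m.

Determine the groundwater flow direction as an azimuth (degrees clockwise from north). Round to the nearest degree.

304°

∂h/∂x = (43.96 − 43.98) / (-40 − 0) = +0.0005000
∂h/∂y = (43.99 − 43.98) / (-30 − 0) = -0.0003333
Flow direction (−∇h) has components (-0.0005000 E, +0.0003333 N).
Azimuth = atan2(E, N) = atan2(-0.0005000, +0.0003333) = 303.7° ≈ 304°.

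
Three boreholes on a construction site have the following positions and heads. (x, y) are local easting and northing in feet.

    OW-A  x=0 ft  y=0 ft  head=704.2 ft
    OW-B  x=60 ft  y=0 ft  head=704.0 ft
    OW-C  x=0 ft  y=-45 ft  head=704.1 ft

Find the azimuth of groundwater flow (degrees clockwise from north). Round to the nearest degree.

∂h/∂x = (704.0 − 704.2) / (60 − 0) = -0.003333
∂h/∂y = (704.1 − 704.2) / (-45 − 0) = +0.002222
Flow direction (−∇h) has components (+0.003333 E, -0.002222 N).
Azimuth = atan2(E, N) = atan2(+0.003333, -0.002222) = 123.7° ≈ 124°.

124°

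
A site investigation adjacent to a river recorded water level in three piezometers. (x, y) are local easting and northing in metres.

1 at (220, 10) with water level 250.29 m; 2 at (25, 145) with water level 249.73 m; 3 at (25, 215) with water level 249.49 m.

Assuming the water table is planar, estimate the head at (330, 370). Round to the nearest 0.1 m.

With h = a·x + b·y + c and 1 as origin, the differences give:
  (-195)·a + 135·b = -0.56
  (-195)·a + 205·b = -0.80
Eliminate b (×205 and ×135, subtract): -13650·a = -6.800 → a = ∂h/∂x = +0.0004982
Back-substitute: b = ∂h/∂y = -0.003429.
h(330, 370) = 250.29 + (+0.0004982)·(110) + (-0.003429)·(360) = 250.29 +0.055 -1.234 = 249.111 m.

249.1 m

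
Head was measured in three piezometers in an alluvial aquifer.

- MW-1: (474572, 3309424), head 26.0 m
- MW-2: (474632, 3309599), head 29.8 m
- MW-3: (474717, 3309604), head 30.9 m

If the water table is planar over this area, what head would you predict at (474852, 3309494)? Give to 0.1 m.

30.6 m

Taking MW-1 as reference: MW-2−MW-1 = (60, 175, +3.8); MW-3−MW-1 = (145, 180, +4.9).
Solve a·Δx + b·Δy = Δh: det = 60·180 − 145·175 = -14575.
∂h/∂x = [(+3.8)·180 − (+4.9)·175] / -14575 = +0.01190
∂h/∂y = [60·(+4.9) − 145·(+3.8)] / -14575 = +0.01763
h(474852, 3309494) = 26.0 + (+0.01190)·(280) + (+0.01763)·(70) = 26.0 +3.333 +1.234 = 30.567 m.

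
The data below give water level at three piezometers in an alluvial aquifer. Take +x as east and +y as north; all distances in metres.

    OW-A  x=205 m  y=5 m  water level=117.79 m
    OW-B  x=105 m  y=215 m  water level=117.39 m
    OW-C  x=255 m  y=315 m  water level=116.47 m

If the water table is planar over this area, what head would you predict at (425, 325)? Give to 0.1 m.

Taking OW-A as reference: OW-B−OW-A = (-100, 210, -0.40); OW-C−OW-A = (50, 310, -1.32).
Solve a·Δx + b·Δy = Δh: det = (-100)·310 − 50·210 = -41500.
∂h/∂x = [(-0.40)·310 − (-1.32)·210] / -41500 = -0.003692
∂h/∂y = [(-100)·(-1.32) − 50·(-0.40)] / -41500 = -0.003663
h(425, 325) = 117.79 + (-0.003692)·(220) + (-0.003663)·(320) = 117.79 -0.812 -1.172 = 115.806 m.

115.8 m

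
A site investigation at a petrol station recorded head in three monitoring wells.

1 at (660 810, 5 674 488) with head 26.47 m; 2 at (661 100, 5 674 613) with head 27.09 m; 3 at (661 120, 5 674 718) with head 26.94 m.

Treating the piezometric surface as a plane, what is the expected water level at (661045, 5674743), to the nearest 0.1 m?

26.7 m

Taking 1 as reference: 2−1 = (290, 125, +0.62); 3−1 = (310, 230, +0.47).
Solve a·Δx + b·Δy = Δh: det = 290·230 − 310·125 = 27950.
∂h/∂x = [(+0.62)·230 − (+0.47)·125] / 27950 = +0.003000
∂h/∂y = [290·(+0.47) − 310·(+0.62)] / 27950 = -0.002000
h(661045, 5674743) = 26.47 + (+0.003000)·(235) + (-0.002000)·(255) = 26.47 +0.705 -0.510 = 26.665 m.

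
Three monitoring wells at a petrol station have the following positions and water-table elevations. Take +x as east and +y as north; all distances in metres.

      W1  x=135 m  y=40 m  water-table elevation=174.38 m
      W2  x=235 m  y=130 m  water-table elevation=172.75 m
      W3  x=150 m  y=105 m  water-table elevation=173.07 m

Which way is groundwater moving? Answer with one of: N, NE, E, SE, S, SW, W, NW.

Three-point gradient (reference W1): Δ to W2 = (100, 90, -1.63), Δ to W3 = (15, 65, -1.31).
∂h/∂x = +0.002320, ∂h/∂y = -0.02069 (det = 5150).
Flow = −∇h = (-0.002320 east, +0.02069 north), which points north.

N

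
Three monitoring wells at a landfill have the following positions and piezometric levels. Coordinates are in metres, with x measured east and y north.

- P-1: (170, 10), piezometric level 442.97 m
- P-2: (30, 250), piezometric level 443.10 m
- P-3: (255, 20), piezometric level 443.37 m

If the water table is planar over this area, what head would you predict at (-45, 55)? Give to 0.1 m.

442.2 m

Taking P-1 as reference: P-2−P-1 = (-140, 240, +0.13); P-3−P-1 = (85, 10, +0.40).
Solve a·Δx + b·Δy = Δh: det = (-140)·10 − 85·240 = -21800.
∂h/∂x = [(+0.13)·10 − (+0.40)·240] / -21800 = +0.004344
∂h/∂y = [(-140)·(+0.40) − 85·(+0.13)] / -21800 = +0.003076
h(-45, 55) = 442.97 + (+0.004344)·(-215) + (+0.003076)·(45) = 442.97 -0.934 +0.138 = 442.174 m.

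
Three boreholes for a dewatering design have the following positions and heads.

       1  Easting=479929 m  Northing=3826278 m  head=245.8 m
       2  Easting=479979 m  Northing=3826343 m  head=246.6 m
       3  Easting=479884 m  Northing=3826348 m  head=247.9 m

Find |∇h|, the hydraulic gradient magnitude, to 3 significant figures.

Taking 1 as reference: 2−1 = (50, 65, +0.8); 3−1 = (-45, 70, +2.1).
Determinant of the coordinate differences = 50·70 − (-45)·65 = 6425.
∂h/∂x = [(+0.8)·70 − (+2.1)·65] / 6425 = -0.01253
∂h/∂y = [50·(+2.1) − (-45)·(+0.8)] / 6425 = +0.02195
|∇h| = √(-0.01253² + 0.02195²) = 0.02527

0.0253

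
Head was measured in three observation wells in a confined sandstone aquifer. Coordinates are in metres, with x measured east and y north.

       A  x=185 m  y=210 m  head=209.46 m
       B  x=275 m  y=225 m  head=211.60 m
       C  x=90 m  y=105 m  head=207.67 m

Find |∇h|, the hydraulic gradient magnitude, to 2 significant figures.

0.025

With h = a·x + b·y + c and A as origin, the differences give:
  90·a + 15·b = +2.14
  (-95)·a + (-105)·b = -1.79
Eliminate b (×(-105) and ×15, subtract): -8025·a = -197.850 → a = ∂h/∂x = +0.02465
Back-substitute: b = ∂h/∂y = -0.005259.
|∇h| = √(0.02465² + -0.005259²) = 0.0252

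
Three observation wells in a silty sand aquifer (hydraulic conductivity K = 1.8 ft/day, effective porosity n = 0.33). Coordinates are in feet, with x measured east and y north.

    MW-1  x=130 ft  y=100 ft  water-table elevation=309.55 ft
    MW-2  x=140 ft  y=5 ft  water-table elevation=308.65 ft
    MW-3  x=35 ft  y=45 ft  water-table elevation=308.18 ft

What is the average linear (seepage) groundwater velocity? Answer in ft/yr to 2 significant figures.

27 ft/yr

Three-point gradient (reference MW-1): Δ to MW-2 = (10, -95, -0.90), Δ to MW-3 = (-95, -55, -1.37).
∂h/∂x = +0.008423, ∂h/∂y = +0.01036 (det = -9575).
|∇h| = √(0.008423² + 0.01036²) = 0.01335
Seepage velocity v = K·i/n = 1.8 × 0.01335 / 0.33 = 0.07282 ft/day = 26.6 ft/yr.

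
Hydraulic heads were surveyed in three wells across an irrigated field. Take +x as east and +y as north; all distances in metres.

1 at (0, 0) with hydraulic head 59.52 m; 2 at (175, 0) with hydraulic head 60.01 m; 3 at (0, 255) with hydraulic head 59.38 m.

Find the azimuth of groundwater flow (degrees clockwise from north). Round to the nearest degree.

281°

∂h/∂x = (60.01 − 59.52) / (175 − 0) = +0.002800
∂h/∂y = (59.38 − 59.52) / (255 − 0) = -0.0005490
Flow direction (−∇h) has components (-0.002800 E, +0.0005490 N).
Azimuth = atan2(E, N) = atan2(-0.002800, +0.0005490) = 281.1° ≈ 281°.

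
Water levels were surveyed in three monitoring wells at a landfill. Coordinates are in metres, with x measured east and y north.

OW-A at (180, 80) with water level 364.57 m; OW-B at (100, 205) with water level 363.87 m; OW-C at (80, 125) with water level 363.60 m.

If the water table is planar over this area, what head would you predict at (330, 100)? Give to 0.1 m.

Taking OW-A as reference: OW-B−OW-A = (-80, 125, -0.70); OW-C−OW-A = (-100, 45, -0.97).
Determinant of the coordinate differences = (-80)·45 − (-100)·125 = 8900.
∂h/∂x = [(-0.70)·45 − (-0.97)·125] / 8900 = +0.01008
∂h/∂y = [(-80)·(-0.97) − (-100)·(-0.70)] / 8900 = +0.0008539
h(330, 100) = 364.57 + (+0.01008)·(150) + (+0.0008539)·(20) = 364.57 +1.513 +0.017 = 366.100 m.

366.1 m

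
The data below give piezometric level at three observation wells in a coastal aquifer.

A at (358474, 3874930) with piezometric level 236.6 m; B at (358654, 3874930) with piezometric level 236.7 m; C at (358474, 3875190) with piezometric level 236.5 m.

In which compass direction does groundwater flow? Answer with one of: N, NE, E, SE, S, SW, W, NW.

NW

∂h/∂x = (236.7 − 236.6) / (358654 − 358474) = +0.0005556
∂h/∂y = (236.5 − 236.6) / (3875190 − 3874930) = -0.0003846
Flow = −∇h = (-0.0005556 east, +0.0003846 north), which points northwest.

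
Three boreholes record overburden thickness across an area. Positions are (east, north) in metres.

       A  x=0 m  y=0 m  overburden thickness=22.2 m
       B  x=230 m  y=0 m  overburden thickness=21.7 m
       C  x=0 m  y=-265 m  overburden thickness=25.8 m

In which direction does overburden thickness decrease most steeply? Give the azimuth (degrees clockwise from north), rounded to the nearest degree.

∂d/∂x = (21.7 − 22.2) / (230 − 0) = -0.002174
∂d/∂y = (25.8 − 22.2) / (-265 − 0) = -0.01358
Steepest decrease is along −∇f: components (+0.002174 E, +0.01358 N).
Azimuth = atan2(+0.002174, +0.01358) = 9.1° ≈ 009°.

009°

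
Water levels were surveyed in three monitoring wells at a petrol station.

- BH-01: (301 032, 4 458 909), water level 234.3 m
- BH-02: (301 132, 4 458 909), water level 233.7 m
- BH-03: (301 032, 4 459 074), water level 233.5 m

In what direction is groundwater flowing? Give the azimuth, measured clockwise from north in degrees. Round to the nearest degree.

∂h/∂x = (233.7 − 234.3) / (301132 − 301032) = -0.006000
∂h/∂y = (233.5 − 234.3) / (4459074 − 4458909) = -0.004848
Flow direction (−∇h) has components (+0.006000 E, +0.004848 N).
Azimuth = atan2(E, N) = atan2(+0.006000, +0.004848) = 51.1° ≈ 051°.

051°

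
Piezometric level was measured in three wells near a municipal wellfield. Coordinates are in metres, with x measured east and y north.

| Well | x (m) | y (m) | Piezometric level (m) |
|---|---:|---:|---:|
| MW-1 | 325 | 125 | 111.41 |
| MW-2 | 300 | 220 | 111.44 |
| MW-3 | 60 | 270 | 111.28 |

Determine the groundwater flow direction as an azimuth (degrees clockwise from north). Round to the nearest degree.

Three-point gradient (reference MW-1): Δ to MW-2 = (-25, 95, +0.03), Δ to MW-3 = (-265, 145, -0.13).
∂h/∂x = +0.0007749, ∂h/∂y = +0.0005197 (det = 21550).
Flow direction (−∇h) has components (-0.0007749 E, -0.0005197 N).
Azimuth = atan2(E, N) = atan2(-0.0007749, -0.0005197) = 236.2° ≈ 236°.

236°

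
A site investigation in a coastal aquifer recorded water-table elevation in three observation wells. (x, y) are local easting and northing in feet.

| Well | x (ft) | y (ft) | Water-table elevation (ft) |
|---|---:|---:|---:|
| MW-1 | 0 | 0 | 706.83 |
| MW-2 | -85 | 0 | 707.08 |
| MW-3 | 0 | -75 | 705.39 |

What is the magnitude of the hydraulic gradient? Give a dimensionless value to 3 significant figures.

∂h/∂x = (707.08 − 706.83) / (-85 − 0) = -0.002941
∂h/∂y = (705.39 − 706.83) / (-75 − 0) = +0.01920
|∇h| = √(-0.002941² + 0.01920²) = 0.01942

0.0194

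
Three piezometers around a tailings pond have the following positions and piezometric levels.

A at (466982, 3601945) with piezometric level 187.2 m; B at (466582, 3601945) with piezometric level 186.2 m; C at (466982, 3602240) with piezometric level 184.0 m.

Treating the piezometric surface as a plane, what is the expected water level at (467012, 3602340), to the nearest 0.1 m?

∂h/∂x = (186.2 − 187.2) / (466582 − 466982) = +0.002500
∂h/∂y = (184.0 − 187.2) / (3602240 − 3601945) = -0.01085
h(467012, 3602340) = 187.2 + (+0.002500)·(30) + (-0.01085)·(395) = 187.2 +0.075 -4.285 = 182.990 m.

183.0 m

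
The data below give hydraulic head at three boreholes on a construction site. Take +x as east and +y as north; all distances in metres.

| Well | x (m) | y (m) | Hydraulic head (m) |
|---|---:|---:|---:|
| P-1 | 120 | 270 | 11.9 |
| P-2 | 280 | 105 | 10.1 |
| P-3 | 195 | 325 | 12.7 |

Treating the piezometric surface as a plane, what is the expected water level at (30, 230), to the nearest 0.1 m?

11.3 m

Differences from P-1: to P-2 (Δx, Δy, Δh) = (160, -165, -1.8); to P-3 = (75, 55, +0.8).
Solve a·Δx + b·Δy = Δh: det = 160·55 − 75·(-165) = 21175.
∂h/∂x = [(-1.8)·55 − (+0.8)·(-165)] / 21175 = +0.001558
∂h/∂y = [160·(+0.8) − 75·(-1.8)] / 21175 = +0.01242
h(30, 230) = 11.9 + (+0.001558)·(-90) + (+0.01242)·(-40) = 11.9 -0.140 -0.497 = 11.263 m.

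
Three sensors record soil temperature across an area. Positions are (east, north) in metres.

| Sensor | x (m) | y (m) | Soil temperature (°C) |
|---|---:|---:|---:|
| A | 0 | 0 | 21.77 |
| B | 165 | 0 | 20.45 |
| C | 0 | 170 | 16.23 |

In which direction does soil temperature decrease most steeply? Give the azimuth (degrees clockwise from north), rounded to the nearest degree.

014°

∂T/∂x = (20.45 − 21.77) / (165 − 0) = -0.008000
∂T/∂y = (16.23 − 21.77) / (170 − 0) = -0.03259
Steepest decrease is along −∇f: components (+0.008000 E, +0.03259 N).
Azimuth = atan2(+0.008000, +0.03259) = 13.8° ≈ 014°.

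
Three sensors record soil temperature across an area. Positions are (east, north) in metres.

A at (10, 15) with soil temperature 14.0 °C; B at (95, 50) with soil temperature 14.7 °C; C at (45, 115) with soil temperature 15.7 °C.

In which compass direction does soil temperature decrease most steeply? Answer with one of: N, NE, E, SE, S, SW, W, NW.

S

Differences from A: to B (Δx, Δy, Δh) = (85, 35, +0.7); to C = (35, 100, +1.7).
Solve a·Δx + b·Δy = ΔT: det = 85·100 − 35·35 = 7275.
∂T/∂x = [(+0.7)·100 − (+1.7)·35] / 7275 = +0.001443
∂T/∂y = [85·(+1.7) − 35·(+0.7)] / 7275 = +0.01649
Steepest decrease is along −∇f = (-0.001443 E, -0.01649 N) → south.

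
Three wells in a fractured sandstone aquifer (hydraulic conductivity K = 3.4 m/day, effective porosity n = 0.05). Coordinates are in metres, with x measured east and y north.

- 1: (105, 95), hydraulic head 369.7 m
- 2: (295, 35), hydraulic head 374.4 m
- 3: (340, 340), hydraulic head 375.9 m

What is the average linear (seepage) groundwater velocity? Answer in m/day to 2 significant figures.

Three-point gradient (reference 1): Δ to 2 = (190, -60, +4.7), Δ to 3 = (235, 245, +6.2).
∂h/∂x = +0.02512, ∂h/∂y = +0.001212 (det = 60650).
|∇h| = √(0.02512² + 0.001212²) = 0.02515
Seepage velocity v = K·i/n = 3.4 × 0.02515 / 0.05 = 1.71 m/day.

1.7 m/day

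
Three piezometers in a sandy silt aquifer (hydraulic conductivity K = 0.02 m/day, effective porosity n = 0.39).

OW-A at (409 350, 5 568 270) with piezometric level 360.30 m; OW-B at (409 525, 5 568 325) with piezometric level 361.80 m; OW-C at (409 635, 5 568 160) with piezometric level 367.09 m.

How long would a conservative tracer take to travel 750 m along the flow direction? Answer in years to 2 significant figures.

Differences from OW-A: to OW-B (Δx, Δy, Δh) = (175, 55, +1.50); to OW-C = (285, -110, +6.79).
Solve a·Δx + b·Δy = Δh: det = 175·(-110) − 285·55 = -34925.
∂h/∂x = [(+1.50)·(-110) − (+6.79)·55] / -34925 = +0.01542
∂h/∂y = [175·(+6.79) − 285·(+1.50)] / -34925 = -0.02178
|∇h| = √(0.01542² + -0.02178²) = 0.02669
Seepage velocity v = K·i/n = 0.02 × 0.02669 / 0.39 = 0.001369 m/day.
t = 750 / 0.001369 = 5.478e+05 days = 1.5e+03 years.

1500 years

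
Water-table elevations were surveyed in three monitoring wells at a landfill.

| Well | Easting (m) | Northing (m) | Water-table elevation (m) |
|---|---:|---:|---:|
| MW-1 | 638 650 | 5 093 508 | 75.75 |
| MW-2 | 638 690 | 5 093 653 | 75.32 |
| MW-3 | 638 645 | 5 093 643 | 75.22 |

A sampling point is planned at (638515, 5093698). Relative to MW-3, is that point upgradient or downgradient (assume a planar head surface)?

downgradient

Taking MW-1 as reference: MW-2−MW-1 = (40, 145, -0.43); MW-3−MW-1 = (-5, 135, -0.53).
Solve a·Δx + b·Δy = Δh: det = 40·135 − (-5)·145 = 6125.
∂h/∂x = [(-0.43)·135 − (-0.53)·145] / 6125 = +0.003069
∂h/∂y = [40·(-0.53) − (-5)·(-0.43)] / 6125 = -0.003812
Head at (638515, 5093698) = 75.75 + (+0.003069)·(-135) + (-0.003812)·(190) = 74.61 m.
That is lower than the 75.22 m at MW-3, so the point is downgradient.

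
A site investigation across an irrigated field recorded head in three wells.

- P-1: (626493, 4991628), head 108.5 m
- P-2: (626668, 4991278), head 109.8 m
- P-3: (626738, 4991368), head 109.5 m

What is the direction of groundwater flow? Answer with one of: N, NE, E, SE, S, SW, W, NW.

N

Differences from P-1: to P-2 (Δx, Δy, Δh) = (175, -350, +1.3); to P-3 = (245, -260, +1.0).
Determinant of the coordinate differences = 175·(-260) − 245·(-350) = 40250.
∂h/∂x = [(+1.3)·(-260) − (+1.0)·(-350)] / 40250 = +0.0002981
∂h/∂y = [175·(+1.0) − 245·(+1.3)] / 40250 = -0.003565
Flow = −∇h = (-0.0002981 east, +0.003565 north), which points north.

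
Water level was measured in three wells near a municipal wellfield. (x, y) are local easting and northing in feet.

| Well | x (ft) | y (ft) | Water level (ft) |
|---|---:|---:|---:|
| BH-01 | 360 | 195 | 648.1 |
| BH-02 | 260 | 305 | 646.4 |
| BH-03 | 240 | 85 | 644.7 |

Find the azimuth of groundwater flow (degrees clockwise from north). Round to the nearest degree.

Taking BH-01 as reference: BH-02−BH-01 = (-100, 110, -1.7); BH-03−BH-01 = (-120, -110, -3.4).
Solve a·Δx + b·Δy = Δh: det = (-100)·(-110) − (-120)·110 = 24200.
∂h/∂x = [(-1.7)·(-110) − (-3.4)·110] / 24200 = +0.02318
∂h/∂y = [(-100)·(-3.4) − (-120)·(-1.7)] / 24200 = +0.005620
Flow direction (−∇h) has components (-0.02318 E, -0.005620 N).
Azimuth = atan2(E, N) = atan2(-0.02318, -0.005620) = 256.4° ≈ 256°.

256°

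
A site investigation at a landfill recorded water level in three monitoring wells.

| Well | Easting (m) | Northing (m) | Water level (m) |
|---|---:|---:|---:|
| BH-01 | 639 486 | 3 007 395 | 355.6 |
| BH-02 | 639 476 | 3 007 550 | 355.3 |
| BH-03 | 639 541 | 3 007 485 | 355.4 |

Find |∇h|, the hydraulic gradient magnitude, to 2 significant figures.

Three-point gradient (reference BH-01): Δ to BH-02 = (-10, 155, -0.3), Δ to BH-03 = (55, 90, -0.2).
∂h/∂x = -0.0004244, ∂h/∂y = -0.001963 (det = -9425).
|∇h| = √(-0.0004244² + -0.001963²) = 0.002008

0.0020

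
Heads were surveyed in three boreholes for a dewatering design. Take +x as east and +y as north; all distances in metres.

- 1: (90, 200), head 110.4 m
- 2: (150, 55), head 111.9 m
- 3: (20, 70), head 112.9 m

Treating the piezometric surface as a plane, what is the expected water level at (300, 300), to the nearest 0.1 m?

107.0 m

With h = a·x + b·y + c and 1 as origin, the differences give:
  60·a + (-145)·b = +1.5
  (-70)·a + (-130)·b = +2.5
Eliminate b (×(-130) and ×(-145), subtract): -17950·a = 167.50 → a = ∂h/∂x = -0.009331
Back-substitute: b = ∂h/∂y = -0.01421.
h(300, 300) = 110.4 + (-0.009331)·(210) + (-0.01421)·(100) = 110.4 -1.960 -1.421 = 107.020 m.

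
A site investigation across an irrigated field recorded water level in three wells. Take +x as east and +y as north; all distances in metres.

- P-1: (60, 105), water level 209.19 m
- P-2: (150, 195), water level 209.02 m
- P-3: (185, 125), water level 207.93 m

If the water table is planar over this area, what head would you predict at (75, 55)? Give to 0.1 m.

Taking P-1 as reference: P-2−P-1 = (90, 90, -0.17); P-3−P-1 = (125, 20, -1.26).
Solve a·Δx + b·Δy = Δh: det = 90·20 − 125·90 = -9450.
∂h/∂x = [(-0.17)·20 − (-1.26)·90] / -9450 = -0.01164
∂h/∂y = [90·(-1.26) − 125·(-0.17)] / -9450 = +0.009751
h(75, 55) = 209.19 + (-0.01164)·(15) + (+0.009751)·(-50) = 209.19 -0.175 -0.488 = 208.528 m.

208.5 m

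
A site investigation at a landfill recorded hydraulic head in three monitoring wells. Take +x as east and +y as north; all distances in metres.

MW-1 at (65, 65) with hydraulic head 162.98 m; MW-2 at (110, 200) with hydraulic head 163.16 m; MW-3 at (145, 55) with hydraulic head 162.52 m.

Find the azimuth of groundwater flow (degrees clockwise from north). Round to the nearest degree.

Taking MW-1 as reference: MW-2−MW-1 = (45, 135, +0.18); MW-3−MW-1 = (80, -10, -0.46).
Determinant of the coordinate differences = 45·(-10) − 80·135 = -11250.
∂h/∂x = [(+0.18)·(-10) − (-0.46)·135] / -11250 = -0.005360
∂h/∂y = [45·(-0.46) − 80·(+0.18)] / -11250 = +0.003120
Flow direction (−∇h) has components (+0.005360 E, -0.003120 N).
Azimuth = atan2(E, N) = atan2(+0.005360, -0.003120) = 120.2° ≈ 120°.

120°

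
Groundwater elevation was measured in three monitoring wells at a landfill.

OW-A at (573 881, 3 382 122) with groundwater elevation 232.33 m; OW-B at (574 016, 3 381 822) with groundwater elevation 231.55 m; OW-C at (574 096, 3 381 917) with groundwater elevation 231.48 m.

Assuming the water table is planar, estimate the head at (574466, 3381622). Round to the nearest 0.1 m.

With h = a·x + b·y + c and OW-A as origin, the differences give:
  135·a + (-300)·b = -0.78
  215·a + (-205)·b = -0.85
Eliminate b (×(-205) and ×(-300), subtract): 36825·a = -95.100 → a = ∂h/∂x = -0.002582
Back-substitute: b = ∂h/∂y = +0.001438.
h(574466, 3381622) = 232.33 + (-0.002582)·(585) + (+0.001438)·(-500) = 232.33 -1.511 -0.719 = 230.100 m.

230.1 m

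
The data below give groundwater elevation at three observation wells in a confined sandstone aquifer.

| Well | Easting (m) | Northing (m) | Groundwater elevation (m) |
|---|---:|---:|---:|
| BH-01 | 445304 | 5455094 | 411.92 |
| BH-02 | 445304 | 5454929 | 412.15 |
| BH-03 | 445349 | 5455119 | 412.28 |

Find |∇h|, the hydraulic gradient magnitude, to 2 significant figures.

Taking BH-01 as reference: BH-02−BH-01 = (0, -165, +0.23); BH-03−BH-01 = (45, 25, +0.36).
Solve a·Δx + b·Δy = Δh: det = 0·25 − 45·(-165) = 7425.
∂h/∂x = [(+0.23)·25 − (+0.36)·(-165)] / 7425 = +0.008774
∂h/∂y = [0·(+0.36) − 45·(+0.23)] / 7425 = -0.001394
|∇h| = √(0.008774² + -0.001394²) = 0.008884

0.0089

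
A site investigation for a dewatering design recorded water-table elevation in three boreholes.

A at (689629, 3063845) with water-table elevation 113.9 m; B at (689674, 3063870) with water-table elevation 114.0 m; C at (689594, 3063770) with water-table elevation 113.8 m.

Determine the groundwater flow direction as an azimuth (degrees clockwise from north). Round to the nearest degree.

259°

Differences from A: to B (Δx, Δy, Δh) = (45, 25, +0.1); to C = (-35, -75, -0.1).
Solve a·Δx + b·Δy = Δh: det = 45·(-75) − (-35)·25 = -2500.
∂h/∂x = [(+0.1)·(-75) − (-0.1)·25] / -2500 = +0.002000
∂h/∂y = [45·(-0.1) − (-35)·(+0.1)] / -2500 = +0.0004000
Flow direction (−∇h) has components (-0.002000 E, -0.0004000 N).
Azimuth = atan2(E, N) = atan2(-0.002000, -0.0004000) = 258.7° ≈ 259°.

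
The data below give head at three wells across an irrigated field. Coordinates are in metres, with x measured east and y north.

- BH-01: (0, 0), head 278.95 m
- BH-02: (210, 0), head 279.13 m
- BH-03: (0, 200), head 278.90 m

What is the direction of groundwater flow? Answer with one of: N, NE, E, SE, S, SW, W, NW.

∂h/∂x = (279.13 − 278.95) / (210 − 0) = +0.0008571
∂h/∂y = (278.90 − 278.95) / (200 − 0) = -0.0002500
Flow = −∇h = (-0.0008571 east, +0.0002500 north), which points west.

W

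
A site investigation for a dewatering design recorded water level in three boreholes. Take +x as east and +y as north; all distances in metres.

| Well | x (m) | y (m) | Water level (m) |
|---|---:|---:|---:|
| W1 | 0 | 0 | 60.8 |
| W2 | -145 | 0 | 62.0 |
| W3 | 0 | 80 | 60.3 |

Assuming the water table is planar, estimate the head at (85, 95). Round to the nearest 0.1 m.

59.5 m

∂h/∂x = (62.0 − 60.8) / (-145 − 0) = -0.008276
∂h/∂y = (60.3 − 60.8) / (80 − 0) = -0.006250
h(85, 95) = 60.8 + (-0.008276)·(85) + (-0.006250)·(95) = 60.8 -0.703 -0.594 = 59.503 m.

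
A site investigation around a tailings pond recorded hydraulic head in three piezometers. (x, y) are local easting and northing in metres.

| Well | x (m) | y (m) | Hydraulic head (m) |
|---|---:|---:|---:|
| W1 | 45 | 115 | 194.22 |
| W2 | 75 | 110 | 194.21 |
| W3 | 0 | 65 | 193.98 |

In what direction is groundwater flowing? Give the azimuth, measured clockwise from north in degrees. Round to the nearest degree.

185°

With h = a·x + b·y + c and W1 as origin, the differences give:
  30·a + (-5)·b = -0.01
  (-45)·a + (-50)·b = -0.24
Eliminate b (×(-50) and ×(-5), subtract): -1725·a = -0.700 → a = ∂h/∂x = +0.0004058
Back-substitute: b = ∂h/∂y = +0.004435.
Flow direction (−∇h) has components (-0.0004058 E, -0.004435 N).
Azimuth = atan2(E, N) = atan2(-0.0004058, -0.004435) = 185.2° ≈ 185°.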